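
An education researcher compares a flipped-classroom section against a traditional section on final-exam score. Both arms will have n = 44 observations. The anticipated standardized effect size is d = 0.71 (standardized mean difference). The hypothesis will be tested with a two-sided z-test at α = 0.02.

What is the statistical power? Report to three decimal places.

Noncentrality parameter: δ = d·√(n/2) = 0.71 × √(44/2) = 3.3302
Two-sided α = 0.02 → critical value z_{0.01} = 2.326.
Power = Φ(δ − 2.326) + Φ(−δ − 2.326) = Φ(1.004) + Φ(-5.657) = 0.8423 + 0.0000 = 0.8423.

Power ≈ 0.842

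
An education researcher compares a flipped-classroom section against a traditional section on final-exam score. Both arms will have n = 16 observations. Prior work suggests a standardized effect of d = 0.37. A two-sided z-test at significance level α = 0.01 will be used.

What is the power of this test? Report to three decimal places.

Power ≈ 0.063

Noncentrality parameter: δ = d·√(n/2) = 0.37 × √(16/2) = 1.0465
Two-sided α = 0.01 → critical value z_{0.005} = 2.576.
Power = Φ(δ − 2.576) + Φ(−δ − 2.576) = Φ(-1.529) + Φ(-3.622) = 0.0631 + 0.0001 = 0.0632.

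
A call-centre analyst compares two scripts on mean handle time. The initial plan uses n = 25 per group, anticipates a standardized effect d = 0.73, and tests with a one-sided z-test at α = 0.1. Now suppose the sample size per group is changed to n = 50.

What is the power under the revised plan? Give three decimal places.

Power ≈ 0.991

With n = 50 per group: δ = d·√(n/2) = 0.73 × √(50/2) = 3.6500. Critical value z_{0.1} = 1.282.
Revised power = Φ(δ − 1.282) = Φ(2.368) = 0.9911.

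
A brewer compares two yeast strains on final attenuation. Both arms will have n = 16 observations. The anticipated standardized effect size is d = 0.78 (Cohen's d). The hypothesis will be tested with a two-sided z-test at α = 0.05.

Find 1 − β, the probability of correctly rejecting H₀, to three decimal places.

Power ≈ 0.597

Noncentrality parameter: δ = d·√(n/2) = 0.78 × √(16/2) = 2.2062
Critical value for a two-sided test at α = 0.05: z_{α/2} = 1.960.
Power = Φ(δ − 1.960) + Φ(−δ − 1.960) = Φ(0.246) + Φ(-4.166) = 0.5972 + 0.0000 = 0.5973.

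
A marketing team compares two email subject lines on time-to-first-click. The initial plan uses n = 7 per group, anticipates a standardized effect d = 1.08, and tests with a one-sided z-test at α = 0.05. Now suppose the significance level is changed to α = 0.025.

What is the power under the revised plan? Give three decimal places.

δ = d·√(n/2) = 1.08 × √(7/2) = 2.0205 (unchanged). New critical value: z_{0.025} = 1.960.
Revised power = Φ(δ − 1.960) = Φ(0.061) = 0.5241.

Power ≈ 0.524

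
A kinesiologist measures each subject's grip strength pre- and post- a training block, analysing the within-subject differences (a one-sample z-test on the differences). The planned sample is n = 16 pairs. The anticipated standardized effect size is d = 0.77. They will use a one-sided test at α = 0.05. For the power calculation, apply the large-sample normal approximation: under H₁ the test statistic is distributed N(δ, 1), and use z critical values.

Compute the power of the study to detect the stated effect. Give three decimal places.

Noncentrality parameter: δ = d·√n = 0.77 × √16 = 3.0800
One-sided α = 0.05 → critical value z_{0.05} = 1.645.
Power = P(Z > 1.645 − δ) = Φ(1.435) = 0.9244.

Power ≈ 0.924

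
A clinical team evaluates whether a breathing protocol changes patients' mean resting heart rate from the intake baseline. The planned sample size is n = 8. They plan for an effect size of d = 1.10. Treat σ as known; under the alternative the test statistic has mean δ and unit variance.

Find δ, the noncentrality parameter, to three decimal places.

The noncentrality parameter scales effect size by the design's sample-size factor: δ = d·√n = 1.10 × √8 = 3.1113

δ ≈ 3.111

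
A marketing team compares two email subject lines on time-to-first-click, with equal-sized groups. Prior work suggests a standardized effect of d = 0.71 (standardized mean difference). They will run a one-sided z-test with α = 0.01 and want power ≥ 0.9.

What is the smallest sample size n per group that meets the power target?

n = 52 per group

Set Φ(δ − 2.326) = 0.9; then δ − 2.326 = Φ⁻¹(0.9) = 1.282, giving δ = 3.608.
δ = d·√(n/2) ⇒ n = 2(δ/d)² = 2 × (3.608 / 0.71)² = 51.64.
Round up to the next whole unit.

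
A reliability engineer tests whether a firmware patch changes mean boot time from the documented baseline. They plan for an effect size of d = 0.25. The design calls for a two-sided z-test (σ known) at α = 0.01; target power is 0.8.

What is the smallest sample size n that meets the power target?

For power 0.8 need Φ(δ − z_{0.005}) = 0.8, so δ = z_{0.005} + z_{0.20} = 2.576 + 0.842 = 3.417.
(For δ > 0 the lower-tail rejection region contributes negligibly to power, so the one-term inversion is standard.)
δ = d·√n ⇒ n = (δ/d)² = (3.417 / 0.25)² = 186.86.
Round up to the next whole unit.

n = 187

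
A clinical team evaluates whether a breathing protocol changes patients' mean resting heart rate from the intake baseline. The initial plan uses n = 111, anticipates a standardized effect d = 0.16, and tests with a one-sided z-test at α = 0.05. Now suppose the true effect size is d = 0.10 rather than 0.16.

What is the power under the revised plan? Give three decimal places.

With d = 0.10: δ = d·√n = 0.10 × √111 = 1.0536. Critical value z_{0.05} = 1.645.
Revised power = P(Z > 1.645 − δ) = Φ(-0.591) = 0.2772.

Power ≈ 0.277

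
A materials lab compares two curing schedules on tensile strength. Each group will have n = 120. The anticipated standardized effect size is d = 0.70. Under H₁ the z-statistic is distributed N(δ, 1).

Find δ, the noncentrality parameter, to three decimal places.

The noncentrality parameter scales effect size by the design's sample-size factor: δ = d·√(n/2) = 0.70 × √(120/2) = 5.4222

δ ≈ 5.422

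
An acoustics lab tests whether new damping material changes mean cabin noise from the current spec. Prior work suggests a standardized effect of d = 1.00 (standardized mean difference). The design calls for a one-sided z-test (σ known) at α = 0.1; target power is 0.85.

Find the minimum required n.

Set Φ(δ − 1.282) = 0.85; then δ − 1.282 = Φ⁻¹(0.85) = 1.036, giving δ = 2.318.
δ = d·√n ⇒ n = (δ/d)² = (2.318 / 1.00)² = 5.37.
Round up to the next whole unit.

n = 6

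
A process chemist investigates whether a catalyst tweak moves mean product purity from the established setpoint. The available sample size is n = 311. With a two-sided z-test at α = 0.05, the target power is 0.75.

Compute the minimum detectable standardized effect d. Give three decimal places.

Need Φ(δ − 1.960) = 0.75, so δ = 1.960 + 0.674 = 2.634.
(Lower-tail contribution to power is negligible for δ > 0.)
δ = d·√n ⇒ d = δ/√n = 2.634/√311 = 0.1494.

d ≈ 0.149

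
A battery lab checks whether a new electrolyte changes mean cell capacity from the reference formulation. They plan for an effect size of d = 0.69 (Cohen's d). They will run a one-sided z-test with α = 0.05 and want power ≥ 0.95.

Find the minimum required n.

For power 0.95 need Φ(δ − z_{0.05}) = 0.95, so δ = z_{0.05} + z_{0.05} = 1.645 + 1.645 = 3.290.
δ = d·√n ⇒ n = (δ/d)² = (3.290 / 0.69)² = 22.73.
Round up to the next whole unit.

n = 23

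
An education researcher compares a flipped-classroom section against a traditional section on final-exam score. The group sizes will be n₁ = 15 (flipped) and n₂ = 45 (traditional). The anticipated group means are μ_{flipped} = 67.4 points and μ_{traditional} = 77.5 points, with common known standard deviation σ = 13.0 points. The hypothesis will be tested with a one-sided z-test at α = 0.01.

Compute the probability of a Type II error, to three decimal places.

β ≈ 0.390

Standardized effect: d = |μ_{flipped} − μ_{traditional}| / σ = |67.4 − 77.5| / 13.0 = 0.7769
Noncentrality parameter: δ = d / √(1/n₁ + 1/n₂) = 0.7769 / √(1/15 + 1/45) = 2.6059
One-sided α = 0.01 → critical value z_{0.01} = 2.326.
Power = Φ(δ − 2.326) = Φ(0.280) = 0.6101.
Type II error: β = 1 − power = 1 − 0.6101 = 0.3899.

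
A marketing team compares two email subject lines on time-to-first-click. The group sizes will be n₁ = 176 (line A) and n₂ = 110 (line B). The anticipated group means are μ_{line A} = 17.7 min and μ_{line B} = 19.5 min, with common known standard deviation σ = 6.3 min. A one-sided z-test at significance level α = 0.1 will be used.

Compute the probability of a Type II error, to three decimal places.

β ≈ 0.142

Standardized effect: d = |μ_{line A} − μ_{line B}| / σ = |17.7 − 19.5| / 6.3 = 0.2857
Noncentrality parameter: δ = d / √(1/n₁ + 1/n₂) = 0.2857 / √(1/176 + 1/110) = 2.3507
Critical value for a one-sided test at α = 0.1: z_α = 1.282.
Power = Φ(δ − 1.282) = Φ(1.069) = 0.8575.
Type II error: β = 1 − power = 1 − 0.8575 = 0.1425.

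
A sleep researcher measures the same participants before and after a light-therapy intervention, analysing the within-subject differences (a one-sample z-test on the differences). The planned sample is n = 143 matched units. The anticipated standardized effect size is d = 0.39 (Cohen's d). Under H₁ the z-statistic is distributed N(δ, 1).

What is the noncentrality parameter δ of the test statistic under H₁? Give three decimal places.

The noncentrality parameter scales effect size by the design's sample-size factor: δ = d·√n = 0.39 × √143 = 4.6637

δ ≈ 4.664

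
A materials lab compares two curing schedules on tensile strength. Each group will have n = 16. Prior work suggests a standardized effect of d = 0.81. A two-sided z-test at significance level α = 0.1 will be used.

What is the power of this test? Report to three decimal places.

Noncentrality parameter: δ = d·√(n/2) = 0.81 × √(16/2) = 2.2910
Two-sided α = 0.1 → critical value z_{0.05} = 1.645.
Power = Φ(δ − 1.645) + Φ(−δ − 1.645) = Φ(0.646) + Φ(-3.936) = 0.7409 + 0.0000 = 0.7410.

Power ≈ 0.741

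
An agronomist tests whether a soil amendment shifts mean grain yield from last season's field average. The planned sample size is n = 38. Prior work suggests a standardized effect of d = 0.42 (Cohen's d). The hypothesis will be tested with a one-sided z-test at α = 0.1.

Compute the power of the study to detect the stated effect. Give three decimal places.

Noncentrality parameter: δ = d·√n = 0.42 × √38 = 2.5891
One-sided α = 0.1 → critical value z_{0.1} = 1.282.
Power = Φ(δ − 1.282) = Φ(1.308) = 0.9045.

Power ≈ 0.904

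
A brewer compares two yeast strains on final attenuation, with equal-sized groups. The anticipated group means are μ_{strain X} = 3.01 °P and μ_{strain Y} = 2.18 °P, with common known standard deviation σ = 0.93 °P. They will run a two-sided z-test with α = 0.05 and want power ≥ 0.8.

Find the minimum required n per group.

Standardized effect: d = |μ_{strain X} − μ_{strain Y}| / σ = |3.01 − 2.18| / 0.93 = 0.8925
For power 0.8 need Φ(δ − z_{0.025}) = 0.8, so δ = z_{0.025} + z_{0.20} = 1.960 + 0.842 = 2.802.
(For δ > 0 the lower-tail rejection region contributes negligibly to power, so the one-term inversion is standard.)
δ = d·√(n/2) ⇒ n = 2(δ/d)² = 2 × (2.802 / 0.8925)² = 19.71.
Round up to the next whole unit.

n = 20 per group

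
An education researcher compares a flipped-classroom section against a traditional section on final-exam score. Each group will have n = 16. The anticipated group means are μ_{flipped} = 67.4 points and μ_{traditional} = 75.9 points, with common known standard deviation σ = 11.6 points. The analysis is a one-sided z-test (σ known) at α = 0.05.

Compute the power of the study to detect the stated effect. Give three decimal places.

Power ≈ 0.666

Standardized effect: d = |μ_{flipped} − μ_{traditional}| / σ = |67.4 − 75.9| / 11.6 = 0.7328
Noncentrality parameter: δ = d·√(n/2) = 0.7328 × √(16/2) = 2.0726
One-sided α = 0.05 → critical value z_{0.05} = 1.645.
Power = P(Z > 1.645 − δ) = Φ(0.428) = 0.6656.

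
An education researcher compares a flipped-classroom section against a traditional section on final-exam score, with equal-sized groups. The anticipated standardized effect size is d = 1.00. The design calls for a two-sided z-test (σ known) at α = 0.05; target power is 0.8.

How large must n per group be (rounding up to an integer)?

n = 16 per group

For power 0.8 need Φ(δ − z_{0.025}) = 0.8, so δ = z_{0.025} + z_{0.20} = 1.960 + 0.842 = 2.802.
(The Φ(−δ − z_{α/2}) term is vanishingly small for δ > 0 and is dropped in the standard sample-size formula.)
δ = d·√(n/2) ⇒ n = 2(δ/d)² = 2 × (2.802 / 1.00)² = 15.70.
Rounding up, n = 16 per group.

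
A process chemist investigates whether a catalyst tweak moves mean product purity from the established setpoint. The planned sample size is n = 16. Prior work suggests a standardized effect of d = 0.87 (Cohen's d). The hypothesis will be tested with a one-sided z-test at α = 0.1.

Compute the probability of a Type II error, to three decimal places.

β ≈ 0.014

Noncentrality parameter: δ = d·√n = 0.87 × √16 = 3.4800
Critical value for a one-sided test at α = 0.1: z_α = 1.282.
Power = P(Z > 1.282 − δ) = Φ(2.198) = 0.9860.
Type II error: β = 1 − power = 1 − 0.9860 = 0.0140.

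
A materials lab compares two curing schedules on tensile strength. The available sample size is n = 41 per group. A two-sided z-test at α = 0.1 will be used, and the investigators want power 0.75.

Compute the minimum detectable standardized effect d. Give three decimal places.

Need Φ(δ − 1.645) = 0.75, so δ = 1.645 + 0.674 = 2.319.
(The second rejection-region term Φ(−δ − z_{α/2}) is negligible and dropped.)
δ = d·√(n/2) ⇒ d = δ/√(n/2) = 2.319/√(41/2) = 0.5123.

d ≈ 0.512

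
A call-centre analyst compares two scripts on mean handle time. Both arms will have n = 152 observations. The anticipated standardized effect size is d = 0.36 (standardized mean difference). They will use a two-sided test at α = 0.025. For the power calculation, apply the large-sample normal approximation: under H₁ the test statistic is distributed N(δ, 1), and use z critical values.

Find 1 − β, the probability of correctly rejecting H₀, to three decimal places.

Noncentrality parameter: δ = d·√(n/2) = 0.36 × √(152/2) = 3.1384
Two-sided α = 0.025 → critical value z_{0.0125} = 2.241.
Power = Φ(δ − 2.241) + Φ(−δ − 2.241) = Φ(0.897) + Φ(-5.380) = 0.8151 + 0.0000 = 0.8151.

Power ≈ 0.815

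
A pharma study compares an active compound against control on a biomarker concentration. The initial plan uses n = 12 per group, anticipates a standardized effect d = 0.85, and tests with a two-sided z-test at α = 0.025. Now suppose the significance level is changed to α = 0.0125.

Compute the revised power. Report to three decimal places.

δ = d·√(n/2) = 0.85 × √(12/2) = 2.0821 (unchanged). New critical value: z_{0.0063} = 2.498.
Revised power = Φ(δ − 2.498) + Φ(−δ − 2.498) = Φ(-0.416) + Φ(-4.580) = 0.3388 + 0.0000 = 0.3388.

Power ≈ 0.339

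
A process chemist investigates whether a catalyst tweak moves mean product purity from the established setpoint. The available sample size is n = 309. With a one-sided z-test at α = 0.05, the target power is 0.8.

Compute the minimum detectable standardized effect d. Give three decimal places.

d ≈ 0.141

Need Φ(δ − 1.645) = 0.8, so δ = 1.645 + 0.842 = 2.486.
δ = d·√n ⇒ d = δ/√n = 2.486/√309 = 0.1415.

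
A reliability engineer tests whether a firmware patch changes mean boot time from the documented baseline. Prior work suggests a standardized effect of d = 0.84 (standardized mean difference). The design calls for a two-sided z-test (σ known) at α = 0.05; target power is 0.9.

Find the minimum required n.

For power 0.9 need Φ(δ − z_{0.025}) = 0.9, so δ = z_{0.025} + z_{0.10} = 1.960 + 1.282 = 3.242.
(For δ > 0 the lower-tail rejection region contributes negligibly to power, so the one-term inversion is standard.)
δ = d·√n ⇒ n = (δ/d)² = (3.242 / 0.84)² = 14.89.
Round up to the next whole unit.

n = 15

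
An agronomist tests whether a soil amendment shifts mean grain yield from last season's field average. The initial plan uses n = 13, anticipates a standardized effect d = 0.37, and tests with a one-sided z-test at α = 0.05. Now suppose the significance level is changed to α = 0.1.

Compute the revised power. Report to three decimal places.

Power ≈ 0.521

δ = d·√n = 0.37 × √13 = 1.3341 (unchanged). New critical value: z_{0.1} = 1.282.
Revised power = P(Z > 1.282 − δ) = Φ(0.053) = 0.5209.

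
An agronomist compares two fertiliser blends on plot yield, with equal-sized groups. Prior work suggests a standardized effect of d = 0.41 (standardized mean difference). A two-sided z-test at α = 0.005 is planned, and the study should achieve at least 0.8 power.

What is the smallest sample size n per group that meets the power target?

n = 159 per group

Set Φ(δ − 2.807) = 0.8; then δ − 2.807 = Φ⁻¹(0.8) = 0.842, giving δ = 3.649.
(For δ > 0 the lower-tail rejection region contributes negligibly to power, so the one-term inversion is standard.)
δ = d·√(n/2) ⇒ n = 2(δ/d)² = 2 × (3.649 / 0.41)² = 158.39.
Round up to the next whole unit.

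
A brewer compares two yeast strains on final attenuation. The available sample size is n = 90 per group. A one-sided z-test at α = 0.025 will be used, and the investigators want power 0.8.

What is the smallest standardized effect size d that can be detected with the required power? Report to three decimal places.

d ≈ 0.418

Need Φ(δ − 1.960) = 0.8, so δ = 1.960 + 0.842 = 2.802.
δ = d·√(n/2) ⇒ d = δ/√(n/2) = 2.802/√(90/2) = 0.4176.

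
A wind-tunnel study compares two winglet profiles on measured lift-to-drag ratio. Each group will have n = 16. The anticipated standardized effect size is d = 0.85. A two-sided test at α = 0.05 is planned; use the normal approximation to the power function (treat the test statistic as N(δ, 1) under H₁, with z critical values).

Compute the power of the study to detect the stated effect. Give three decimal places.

Noncentrality parameter: δ = d·√(n/2) = 0.85 × √(16/2) = 2.4042
Critical value for a two-sided test at α = 0.05: z_{α/2} = 1.960.
Power = Φ(δ − 1.960) + Φ(−δ − 1.960) = Φ(0.444) + Φ(-4.364) = 0.6716 + 0.0000 = 0.6716.

Power ≈ 0.672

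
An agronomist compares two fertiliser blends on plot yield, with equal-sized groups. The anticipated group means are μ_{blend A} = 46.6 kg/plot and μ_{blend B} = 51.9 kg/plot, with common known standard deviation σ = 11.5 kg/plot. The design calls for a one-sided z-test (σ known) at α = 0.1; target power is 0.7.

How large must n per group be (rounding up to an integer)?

Standardized effect: d = |μ_{blend A} − μ_{blend B}| / σ = |46.6 − 51.9| / 11.5 = 0.4609
Set Φ(δ − 1.282) = 0.7; then δ − 1.282 = Φ⁻¹(0.7) = 0.524, giving δ = 1.806.
δ = d·√(n/2) ⇒ n = 2(δ/d)² = 2 × (1.806 / 0.4609)² = 30.71.
Rounding up, n = 31 per group.

n = 31 per group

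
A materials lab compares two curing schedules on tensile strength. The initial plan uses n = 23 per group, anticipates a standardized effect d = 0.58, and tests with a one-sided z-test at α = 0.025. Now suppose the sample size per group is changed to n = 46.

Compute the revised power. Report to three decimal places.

With n = 46 per group: δ = d·√(n/2) = 0.58 × √(46/2) = 2.7816. Critical value z_{0.025} = 1.960.
Revised power = Φ(δ − 1.960) = Φ(0.822) = 0.7944.

Power ≈ 0.794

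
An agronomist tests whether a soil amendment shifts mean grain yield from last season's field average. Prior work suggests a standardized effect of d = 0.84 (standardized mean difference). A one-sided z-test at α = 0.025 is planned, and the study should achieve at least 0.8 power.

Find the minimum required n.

For power 0.8 need Φ(δ − z_{0.025}) = 0.8, so δ = z_{0.025} + z_{0.20} = 1.960 + 0.842 = 2.802.
δ = d·√n ⇒ n = (δ/d)² = (2.802 / 0.84)² = 11.12.
Round up to the next whole unit.

n = 12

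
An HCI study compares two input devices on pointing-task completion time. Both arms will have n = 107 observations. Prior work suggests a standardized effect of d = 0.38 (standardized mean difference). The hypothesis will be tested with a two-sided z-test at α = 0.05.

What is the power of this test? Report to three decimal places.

Power ≈ 0.794

Noncentrality parameter: δ = d·√(n/2) = 0.38 × √(107/2) = 2.7795
Critical value for a two-sided test at α = 0.05: z_{α/2} = 1.960.
Power = Φ(δ − 1.960) + Φ(−δ − 1.960) = Φ(0.819) + Φ(-4.739) = 0.7937 + 0.0000 = 0.7937.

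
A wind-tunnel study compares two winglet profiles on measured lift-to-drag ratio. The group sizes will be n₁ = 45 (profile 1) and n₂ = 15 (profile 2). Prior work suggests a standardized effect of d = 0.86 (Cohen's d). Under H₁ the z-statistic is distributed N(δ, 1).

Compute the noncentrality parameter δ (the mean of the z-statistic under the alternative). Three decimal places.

The noncentrality parameter scales effect size by the design's sample-size factor: δ = d / √(1/n₁ + 1/n₂) = 0.86 / √(1/45 + 1/15) = 2.8845

δ ≈ 2.885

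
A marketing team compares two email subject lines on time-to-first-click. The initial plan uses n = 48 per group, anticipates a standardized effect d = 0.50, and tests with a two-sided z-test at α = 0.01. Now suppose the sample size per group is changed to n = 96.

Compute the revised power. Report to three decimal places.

Power ≈ 0.813

With n = 96 per group: δ = d·√(n/2) = 0.50 × √(96/2) = 3.4641. Critical value z_{0.005} = 2.576.
Revised power = Φ(δ − 2.576) + Φ(−δ − 2.576) = Φ(0.888) + Φ(-6.040) = 0.8128 + 0.0000 = 0.8128.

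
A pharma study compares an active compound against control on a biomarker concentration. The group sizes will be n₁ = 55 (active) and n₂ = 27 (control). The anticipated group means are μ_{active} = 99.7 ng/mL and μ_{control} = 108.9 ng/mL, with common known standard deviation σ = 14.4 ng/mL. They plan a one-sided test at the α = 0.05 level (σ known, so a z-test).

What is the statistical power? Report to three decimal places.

Standardized effect: d = |μ_{active} − μ_{control}| / σ = |99.7 − 108.9| / 14.4 = 0.6389
Noncentrality parameter: δ = d / √(1/n₁ + 1/n₂) = 0.6389 / √(1/55 + 1/27) = 2.7188
Critical value for a one-sided test at α = 0.05: z_α = 1.645.
Power = P(Z > 1.645 − δ) = Φ(1.074) = 0.8586.

Power ≈ 0.859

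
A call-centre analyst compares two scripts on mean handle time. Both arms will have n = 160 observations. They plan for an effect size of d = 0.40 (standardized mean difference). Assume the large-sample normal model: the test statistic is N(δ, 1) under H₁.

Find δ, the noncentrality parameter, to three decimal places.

δ ≈ 3.578

δ = d·√(n/2) = 0.40 × √(160/2) = 3.5777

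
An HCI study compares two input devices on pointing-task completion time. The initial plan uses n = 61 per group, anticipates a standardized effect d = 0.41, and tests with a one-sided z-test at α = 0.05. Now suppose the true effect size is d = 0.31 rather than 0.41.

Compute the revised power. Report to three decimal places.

With d = 0.31: δ = d·√(n/2) = 0.31 × √(61/2) = 1.7120. Critical value z_{0.05} = 1.645.
Revised power = P(Z > 1.645 − δ) = Φ(0.067) = 0.5268.

Power ≈ 0.527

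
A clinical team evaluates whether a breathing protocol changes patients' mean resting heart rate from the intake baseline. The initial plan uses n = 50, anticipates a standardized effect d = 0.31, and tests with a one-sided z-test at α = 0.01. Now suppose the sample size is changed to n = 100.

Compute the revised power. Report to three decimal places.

Power ≈ 0.780

With n = 100: δ = d·√n = 0.31 × √100 = 3.1000. Critical value z_{0.01} = 2.326.
Revised power = Φ(δ − 2.326) = Φ(0.774) = 0.7804.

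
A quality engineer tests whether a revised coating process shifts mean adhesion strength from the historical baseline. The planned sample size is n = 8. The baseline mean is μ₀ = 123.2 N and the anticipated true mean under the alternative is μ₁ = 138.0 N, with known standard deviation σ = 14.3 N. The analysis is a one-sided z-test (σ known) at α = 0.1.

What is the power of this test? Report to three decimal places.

Standardized effect: d = |μ₁ − μ₀| / σ = |138.0 − 123.2| / 14.3 = 1.0350
Noncentrality parameter: λ = d·√n = 1.0350 × √8 = 2.9273
Critical value for a one-sided test at α = 0.1: z_α = 1.282.
Power = P(Z > 1.282 − λ) = Φ(1.646) = 0.9501.

Power ≈ 0.950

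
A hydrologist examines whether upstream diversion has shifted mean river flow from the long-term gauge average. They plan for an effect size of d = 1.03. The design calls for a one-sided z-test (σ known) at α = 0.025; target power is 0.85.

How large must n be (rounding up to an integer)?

n = 9

Set Φ(δ − 1.960) = 0.85; then δ − 1.960 = Φ⁻¹(0.85) = 1.036, giving δ = 2.996.
δ = d·√n ⇒ n = (δ/d)² = (2.996 / 1.03)² = 8.46.
Rounding up, n = 9.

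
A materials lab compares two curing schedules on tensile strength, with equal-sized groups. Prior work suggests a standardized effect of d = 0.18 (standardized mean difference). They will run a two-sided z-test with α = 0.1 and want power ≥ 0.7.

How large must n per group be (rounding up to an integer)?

For power 0.7 need Φ(δ − z_{0.05}) = 0.7, so δ = z_{0.05} + z_{0.30} = 1.645 + 0.524 = 2.169.
(Ignoring the negligible lower-tail rejection probability gives the usual closed-form inversion.)
δ = d·√(n/2) ⇒ n = 2(δ/d)² = 2 × (2.169 / 0.18)² = 290.47.
Round up to the next whole unit.

n = 291 per group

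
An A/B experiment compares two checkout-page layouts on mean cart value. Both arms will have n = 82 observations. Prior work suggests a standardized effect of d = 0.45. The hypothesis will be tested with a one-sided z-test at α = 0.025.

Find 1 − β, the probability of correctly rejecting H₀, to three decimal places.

Power ≈ 0.822

Noncentrality parameter: δ = d·√(n/2) = 0.45 × √(82/2) = 2.8814
Critical value for a one-sided test at α = 0.025: z_α = 1.960.
Power = Φ(δ − 1.960) = Φ(0.921) = 0.8216.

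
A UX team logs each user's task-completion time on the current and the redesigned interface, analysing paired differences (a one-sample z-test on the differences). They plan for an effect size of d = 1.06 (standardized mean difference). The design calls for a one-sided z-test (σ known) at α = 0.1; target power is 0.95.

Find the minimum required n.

For power 0.95 need Φ(δ − z_{0.1}) = 0.95, so δ = z_{0.1} + z_{0.05} = 1.282 + 1.645 = 2.926.
δ = d·√n ⇒ n = (δ/d)² = (2.926 / 1.06)² = 7.62.
Rounding up, n = 8.

n = 8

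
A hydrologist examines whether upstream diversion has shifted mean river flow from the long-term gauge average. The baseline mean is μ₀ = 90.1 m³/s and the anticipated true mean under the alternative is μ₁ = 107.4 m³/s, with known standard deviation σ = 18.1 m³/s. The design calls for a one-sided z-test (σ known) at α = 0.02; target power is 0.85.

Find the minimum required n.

Standardized effect: d = |μ₁ − μ₀| / σ = |107.4 − 90.1| / 18.1 = 0.9558
For power 0.85 need Φ(δ − z_{0.02}) = 0.85, so δ = z_{0.02} + z_{0.15} = 2.054 + 1.036 = 3.090.
δ = d·√n ⇒ n = (δ/d)² = (3.090 / 0.9558)² = 10.45.
Round up to the next whole unit.

n = 11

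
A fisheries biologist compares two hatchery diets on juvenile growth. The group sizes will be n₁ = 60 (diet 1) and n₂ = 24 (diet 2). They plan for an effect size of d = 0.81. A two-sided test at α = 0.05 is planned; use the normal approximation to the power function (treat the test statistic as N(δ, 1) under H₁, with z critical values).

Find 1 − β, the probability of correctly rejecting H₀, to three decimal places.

Noncentrality parameter: δ = d / √(1/n₁ + 1/n₂) = 0.81 / √(1/60 + 1/24) = 3.3537
Two-sided α = 0.05 → critical value z_{0.025} = 1.960.
Power = Φ(δ − 1.960) + Φ(−δ − 1.960) = Φ(1.394) + Φ(-5.314) = 0.9183 + 0.0000 = 0.9183.

Power ≈ 0.918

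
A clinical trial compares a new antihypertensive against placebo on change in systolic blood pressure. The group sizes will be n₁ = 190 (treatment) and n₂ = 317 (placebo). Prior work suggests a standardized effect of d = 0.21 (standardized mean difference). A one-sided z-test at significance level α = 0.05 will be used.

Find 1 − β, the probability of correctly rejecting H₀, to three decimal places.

Power ≈ 0.740

Noncentrality parameter: δ = d / √(1/n₁ + 1/n₂) = 0.21 / √(1/190 + 1/317) = 2.2889
One-sided α = 0.05 → critical value z_{0.05} = 1.645.
Power = Φ(δ − 1.645) = Φ(0.644) = 0.7402.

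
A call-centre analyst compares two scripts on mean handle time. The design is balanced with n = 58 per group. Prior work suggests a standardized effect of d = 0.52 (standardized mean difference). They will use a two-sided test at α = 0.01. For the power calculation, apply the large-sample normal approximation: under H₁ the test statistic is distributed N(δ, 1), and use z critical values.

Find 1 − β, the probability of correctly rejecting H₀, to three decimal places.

Noncentrality parameter: δ = d·√(n/2) = 0.52 × √(58/2) = 2.8003
Two-sided α = 0.01 → critical value z_{0.005} = 2.576.
Power = Φ(δ − 2.576) + Φ(−δ − 2.576) = Φ(0.224) + Φ(-5.376) = 0.5888 + 0.0000 = 0.5888.

Power ≈ 0.589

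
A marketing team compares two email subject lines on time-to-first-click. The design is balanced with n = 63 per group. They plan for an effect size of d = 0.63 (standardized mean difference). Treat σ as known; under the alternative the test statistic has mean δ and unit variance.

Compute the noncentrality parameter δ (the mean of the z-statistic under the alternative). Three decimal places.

The noncentrality parameter scales effect size by the design's sample-size factor: δ = d·√(n/2) = 0.63 × √(63/2) = 3.5359

δ ≈ 3.536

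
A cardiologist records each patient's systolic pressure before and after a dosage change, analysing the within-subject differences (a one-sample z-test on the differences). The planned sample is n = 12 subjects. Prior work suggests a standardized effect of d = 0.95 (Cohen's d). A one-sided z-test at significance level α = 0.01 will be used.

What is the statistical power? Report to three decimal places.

Power ≈ 0.833

Noncentrality parameter: δ = d·√n = 0.95 × √12 = 3.2909
One-sided α = 0.01 → critical value z_{0.01} = 2.326.
Power = P(Z > 2.326 − δ) = Φ(0.965) = 0.8326.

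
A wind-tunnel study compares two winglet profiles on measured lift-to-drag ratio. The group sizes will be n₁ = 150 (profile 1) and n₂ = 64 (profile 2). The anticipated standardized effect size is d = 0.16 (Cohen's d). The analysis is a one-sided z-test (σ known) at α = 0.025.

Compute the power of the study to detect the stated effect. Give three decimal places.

Power ≈ 0.187

Noncentrality parameter: δ = d / √(1/n₁ + 1/n₂) = 0.16 / √(1/150 + 1/64) = 1.0716
Critical value for a one-sided test at α = 0.025: z_α = 1.960.
Power = Φ(δ − 1.960) = Φ(-0.888) = 0.1872.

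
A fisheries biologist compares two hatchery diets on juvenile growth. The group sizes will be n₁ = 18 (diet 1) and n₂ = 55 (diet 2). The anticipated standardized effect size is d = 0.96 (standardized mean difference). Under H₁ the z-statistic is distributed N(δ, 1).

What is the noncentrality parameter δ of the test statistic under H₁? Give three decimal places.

The noncentrality parameter scales effect size by the design's sample-size factor: δ = d / √(1/n₁ + 1/n₂) = 0.96 / √(1/18 + 1/55) = 3.5353

δ ≈ 3.535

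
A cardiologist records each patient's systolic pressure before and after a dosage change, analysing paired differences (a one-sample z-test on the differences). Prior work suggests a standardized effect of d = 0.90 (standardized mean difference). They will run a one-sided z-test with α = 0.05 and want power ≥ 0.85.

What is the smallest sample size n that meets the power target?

n = 9

For power 0.85 need Φ(δ − z_{0.05}) = 0.85, so δ = z_{0.05} + z_{0.15} = 1.645 + 1.036 = 2.681.
δ = d·√n ⇒ n = (δ/d)² = (2.681 / 0.90)² = 8.88.
Round up to the next whole unit.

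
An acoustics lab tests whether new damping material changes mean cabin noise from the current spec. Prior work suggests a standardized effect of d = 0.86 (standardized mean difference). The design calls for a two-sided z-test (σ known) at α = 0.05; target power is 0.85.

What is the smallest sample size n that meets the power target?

For power 0.85 need Φ(δ − z_{0.025}) = 0.85, so δ = z_{0.025} + z_{0.15} = 1.960 + 1.036 = 2.996.
(The Φ(−δ − z_{α/2}) term is vanishingly small for δ > 0 and is dropped in the standard sample-size formula.)
δ = d·√n ⇒ n = (δ/d)² = (2.996 / 0.86)² = 12.14.
Rounding up, n = 13.

n = 13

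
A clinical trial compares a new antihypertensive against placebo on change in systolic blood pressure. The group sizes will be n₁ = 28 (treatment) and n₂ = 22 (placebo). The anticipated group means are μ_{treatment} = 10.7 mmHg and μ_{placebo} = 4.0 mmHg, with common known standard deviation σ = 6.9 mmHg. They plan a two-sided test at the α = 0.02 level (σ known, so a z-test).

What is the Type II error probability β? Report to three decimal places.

Standardized effect: d = |μ_{treatment} − μ_{placebo}| / σ = |10.7 − 4.0| / 6.9 = 0.9710
Noncentrality parameter: λ = d / √(1/n₁ + 1/n₂) = 0.9710 / √(1/28 + 1/22) = 3.4082
Critical value for a two-sided test at α = 0.02: z_{α/2} = 2.326.
Power = Φ(λ − 2.326) + Φ(−λ − 2.326) = Φ(1.082) + Φ(-5.735) = 0.8604 + 0.0000 = 0.8604.
Type II error: β = 1 − power = 1 − 0.8604 = 0.1396.

β ≈ 0.140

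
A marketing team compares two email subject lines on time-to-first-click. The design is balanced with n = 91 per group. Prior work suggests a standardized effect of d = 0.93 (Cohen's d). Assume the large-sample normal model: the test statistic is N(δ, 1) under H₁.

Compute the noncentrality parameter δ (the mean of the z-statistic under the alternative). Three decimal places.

δ = d·√(n/2) = 0.93 × √(91/2) = 6.2732

δ ≈ 6.273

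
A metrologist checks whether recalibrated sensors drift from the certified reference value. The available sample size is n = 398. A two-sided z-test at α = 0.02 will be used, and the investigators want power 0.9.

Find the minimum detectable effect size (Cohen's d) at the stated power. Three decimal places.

Need Φ(δ − 2.326) = 0.9, so δ = 2.326 + 1.282 = 3.608.
(Lower-tail contribution to power is negligible for δ > 0.)
δ = d·√n ⇒ d = δ/√n = 3.608/√398 = 0.1808.

d ≈ 0.181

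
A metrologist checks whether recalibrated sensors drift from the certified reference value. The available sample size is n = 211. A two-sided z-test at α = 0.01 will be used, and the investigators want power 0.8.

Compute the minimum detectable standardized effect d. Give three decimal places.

d ≈ 0.235

Need Φ(δ − 2.576) = 0.8, so δ = 2.576 + 0.842 = 3.417.
(The second rejection-region term Φ(−δ − z_{α/2}) is negligible and dropped.)
δ = d·√n ⇒ d = δ/√n = 3.417/√211 = 0.2353.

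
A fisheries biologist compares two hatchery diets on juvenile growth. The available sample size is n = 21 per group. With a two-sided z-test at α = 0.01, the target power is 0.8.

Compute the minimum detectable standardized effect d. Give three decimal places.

Need Φ(δ − 2.576) = 0.8, so δ = 2.576 + 0.842 = 3.417.
(The second rejection-region term Φ(−δ − z_{α/2}) is negligible and dropped.)
δ = d·√(n/2) ⇒ d = δ/√(n/2) = 3.417/√(21/2) = 1.0546.

d ≈ 1.055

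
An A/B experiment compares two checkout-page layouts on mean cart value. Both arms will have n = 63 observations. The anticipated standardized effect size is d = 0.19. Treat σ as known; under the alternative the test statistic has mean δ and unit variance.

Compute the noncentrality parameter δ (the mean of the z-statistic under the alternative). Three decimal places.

δ ≈ 1.066

δ = d·√(n/2) = 0.19 × √(63/2) = 1.0664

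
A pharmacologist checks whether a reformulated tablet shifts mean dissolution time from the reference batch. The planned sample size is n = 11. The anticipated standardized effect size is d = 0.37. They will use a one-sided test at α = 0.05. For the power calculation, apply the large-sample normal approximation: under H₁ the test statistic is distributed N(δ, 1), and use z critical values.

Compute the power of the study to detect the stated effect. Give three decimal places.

Noncentrality parameter: δ = d·√n = 0.37 × √11 = 1.2272
One-sided α = 0.05 → critical value z_{0.05} = 1.645.
Power = P(Z > 1.645 − δ) = Φ(-0.418) = 0.3381.

Power ≈ 0.338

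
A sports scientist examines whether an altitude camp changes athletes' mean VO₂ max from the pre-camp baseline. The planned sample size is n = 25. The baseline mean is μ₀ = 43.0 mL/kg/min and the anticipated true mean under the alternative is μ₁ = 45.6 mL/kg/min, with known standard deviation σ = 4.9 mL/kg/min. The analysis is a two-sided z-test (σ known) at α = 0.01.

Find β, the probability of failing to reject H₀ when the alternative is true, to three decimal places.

β ≈ 0.469

Standardized effect: d = |μ₁ − μ₀| / σ = |45.6 − 43.0| / 4.9 = 0.5306
Noncentrality parameter: δ = d·√n = 0.5306 × √25 = 2.6531
Critical value for a two-sided test at α = 0.01: z_{α/2} = 2.576.
Power = Φ(δ − 2.576) + Φ(−δ − 2.576) = Φ(0.077) + Φ(-5.229) = 0.5308 + 0.0000 = 0.5308.
Type II error: β = 1 − power = 1 − 0.5308 = 0.4692.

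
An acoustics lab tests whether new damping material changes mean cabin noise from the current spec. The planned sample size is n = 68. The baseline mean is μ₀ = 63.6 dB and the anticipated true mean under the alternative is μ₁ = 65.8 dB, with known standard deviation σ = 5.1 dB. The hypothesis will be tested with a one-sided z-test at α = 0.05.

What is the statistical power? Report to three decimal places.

Standardized effect: d = |μ₁ − μ₀| / σ = |65.8 − 63.6| / 5.1 = 0.4314
Noncentrality parameter: δ = d·√n = 0.4314 × √68 = 3.5572
One-sided α = 0.05 → critical value z_{0.05} = 1.645.
Power = P(Z > 1.645 − δ) = Φ(1.912) = 0.9721.

Power ≈ 0.972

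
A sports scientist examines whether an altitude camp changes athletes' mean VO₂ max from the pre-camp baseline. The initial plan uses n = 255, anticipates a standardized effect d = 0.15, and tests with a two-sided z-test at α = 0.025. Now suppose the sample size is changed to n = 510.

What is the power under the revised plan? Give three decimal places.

Power ≈ 0.874

With n = 510: δ = d·√n = 0.15 × √510 = 3.3875. Critical value z_{0.0125} = 2.241.
Revised power = Φ(δ − 2.241) + Φ(−δ − 2.241) = Φ(1.146) + Φ(-5.629) = 0.8741 + 0.0000 = 0.8741.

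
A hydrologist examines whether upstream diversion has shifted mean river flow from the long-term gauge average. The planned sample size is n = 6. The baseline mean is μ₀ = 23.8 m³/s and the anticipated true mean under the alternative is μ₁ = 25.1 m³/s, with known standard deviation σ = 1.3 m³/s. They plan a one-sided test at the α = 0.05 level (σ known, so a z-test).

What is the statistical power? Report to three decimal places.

Standardized effect: d = |μ₁ − μ₀| / σ = |25.1 − 23.8| / 1.3 = 1.0000
Noncentrality parameter: δ = d·√n = 1.0000 × √6 = 2.4495
Critical value for a one-sided test at α = 0.05: z_α = 1.645.
Power = Φ(δ − 1.645) = Φ(0.805) = 0.7895.

Power ≈ 0.789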